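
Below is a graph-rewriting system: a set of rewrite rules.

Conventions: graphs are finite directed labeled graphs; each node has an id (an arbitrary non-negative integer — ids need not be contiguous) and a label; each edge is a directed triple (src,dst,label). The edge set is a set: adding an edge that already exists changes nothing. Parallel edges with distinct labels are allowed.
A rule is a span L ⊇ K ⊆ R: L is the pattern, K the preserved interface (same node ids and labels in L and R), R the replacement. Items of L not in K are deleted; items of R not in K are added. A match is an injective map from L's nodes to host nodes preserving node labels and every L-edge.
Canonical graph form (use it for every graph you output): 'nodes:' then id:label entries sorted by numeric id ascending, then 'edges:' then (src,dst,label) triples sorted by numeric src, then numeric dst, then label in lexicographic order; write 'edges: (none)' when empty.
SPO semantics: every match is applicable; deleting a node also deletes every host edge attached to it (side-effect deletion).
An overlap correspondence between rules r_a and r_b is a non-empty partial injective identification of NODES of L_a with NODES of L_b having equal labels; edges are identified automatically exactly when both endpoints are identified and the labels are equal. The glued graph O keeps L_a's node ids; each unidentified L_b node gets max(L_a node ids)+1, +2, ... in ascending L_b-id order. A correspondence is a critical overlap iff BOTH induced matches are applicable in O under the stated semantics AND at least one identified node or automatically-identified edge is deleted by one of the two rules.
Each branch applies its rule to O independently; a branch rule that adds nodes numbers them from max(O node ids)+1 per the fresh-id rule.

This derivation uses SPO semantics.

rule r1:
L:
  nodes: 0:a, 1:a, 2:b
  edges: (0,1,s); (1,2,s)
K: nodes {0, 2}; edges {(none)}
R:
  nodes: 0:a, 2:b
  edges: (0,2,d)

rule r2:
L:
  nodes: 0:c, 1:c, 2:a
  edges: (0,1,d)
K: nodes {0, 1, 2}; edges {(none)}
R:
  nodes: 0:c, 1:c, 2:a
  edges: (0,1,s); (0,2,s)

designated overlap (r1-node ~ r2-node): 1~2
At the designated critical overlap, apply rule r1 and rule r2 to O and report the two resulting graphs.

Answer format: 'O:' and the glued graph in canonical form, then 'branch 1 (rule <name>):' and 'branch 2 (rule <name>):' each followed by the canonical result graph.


O:
nodes: 0:a, 1:a, 2:b, 3:c, 4:c
edges: (0,1,s); (1,2,s); (3,4,d)
branch 1 (rule r1):
nodes: 0:a, 2:b, 3:c, 4:c
edges: (0,2,d); (3,4,d)
branch 2 (rule r2):
nodes: 0:a, 1:a, 2:b, 3:c, 4:c
edges: (0,1,s); (1,2,s); (3,1,s); (3,4,s)


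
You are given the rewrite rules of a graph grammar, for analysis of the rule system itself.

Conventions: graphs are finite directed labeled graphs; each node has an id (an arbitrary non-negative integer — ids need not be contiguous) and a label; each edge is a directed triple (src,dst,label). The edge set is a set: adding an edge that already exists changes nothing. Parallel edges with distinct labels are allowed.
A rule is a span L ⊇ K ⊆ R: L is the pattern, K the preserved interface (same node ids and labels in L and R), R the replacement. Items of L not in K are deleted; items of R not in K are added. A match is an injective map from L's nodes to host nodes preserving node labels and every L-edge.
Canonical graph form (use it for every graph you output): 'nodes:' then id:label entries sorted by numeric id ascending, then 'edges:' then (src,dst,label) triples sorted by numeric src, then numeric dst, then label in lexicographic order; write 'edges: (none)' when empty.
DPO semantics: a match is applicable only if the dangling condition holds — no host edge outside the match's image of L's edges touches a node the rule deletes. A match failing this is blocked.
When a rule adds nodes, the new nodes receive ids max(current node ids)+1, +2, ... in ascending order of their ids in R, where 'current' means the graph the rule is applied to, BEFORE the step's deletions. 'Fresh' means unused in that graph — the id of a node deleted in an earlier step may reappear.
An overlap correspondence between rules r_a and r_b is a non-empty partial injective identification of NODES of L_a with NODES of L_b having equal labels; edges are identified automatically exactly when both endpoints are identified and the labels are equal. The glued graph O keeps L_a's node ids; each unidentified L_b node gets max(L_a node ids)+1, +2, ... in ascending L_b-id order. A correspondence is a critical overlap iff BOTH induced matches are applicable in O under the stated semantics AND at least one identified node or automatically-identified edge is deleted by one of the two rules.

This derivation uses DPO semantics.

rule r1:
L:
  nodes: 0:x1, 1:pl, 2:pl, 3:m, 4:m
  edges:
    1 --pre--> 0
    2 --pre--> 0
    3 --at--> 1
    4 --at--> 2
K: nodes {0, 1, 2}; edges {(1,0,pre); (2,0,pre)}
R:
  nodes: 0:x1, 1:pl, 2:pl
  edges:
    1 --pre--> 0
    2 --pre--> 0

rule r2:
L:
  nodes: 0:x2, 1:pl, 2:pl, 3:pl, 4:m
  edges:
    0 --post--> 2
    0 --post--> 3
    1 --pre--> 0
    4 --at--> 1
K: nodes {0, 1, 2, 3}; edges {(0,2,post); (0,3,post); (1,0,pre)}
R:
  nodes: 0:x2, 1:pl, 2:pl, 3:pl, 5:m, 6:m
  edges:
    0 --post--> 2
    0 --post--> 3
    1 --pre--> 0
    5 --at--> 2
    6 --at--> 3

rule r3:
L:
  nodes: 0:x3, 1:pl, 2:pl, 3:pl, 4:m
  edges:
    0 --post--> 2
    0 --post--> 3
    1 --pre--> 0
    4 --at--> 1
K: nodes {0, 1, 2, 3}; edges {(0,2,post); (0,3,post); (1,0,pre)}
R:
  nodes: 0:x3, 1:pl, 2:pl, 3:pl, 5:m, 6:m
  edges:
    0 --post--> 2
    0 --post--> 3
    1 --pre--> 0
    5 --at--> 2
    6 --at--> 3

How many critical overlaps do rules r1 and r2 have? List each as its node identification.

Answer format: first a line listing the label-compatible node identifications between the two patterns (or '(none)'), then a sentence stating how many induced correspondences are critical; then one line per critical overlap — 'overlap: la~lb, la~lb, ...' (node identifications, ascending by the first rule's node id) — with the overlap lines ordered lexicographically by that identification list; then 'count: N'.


label-compatible node identifications between L(r1) and L(r2): 1~1, 1~2, 1~3, 2~1, 2~2, 2~3, 3~4, 4~4
6 of the induced correspondences are critical overlaps of r1 and r2.
overlap: 1~1, 2~2, 3~4
overlap: 1~1, 2~3, 3~4
overlap: 1~1, 3~4
overlap: 1~2, 2~1, 4~4
overlap: 1~3, 2~1, 4~4
overlap: 2~1, 4~4
count: 6


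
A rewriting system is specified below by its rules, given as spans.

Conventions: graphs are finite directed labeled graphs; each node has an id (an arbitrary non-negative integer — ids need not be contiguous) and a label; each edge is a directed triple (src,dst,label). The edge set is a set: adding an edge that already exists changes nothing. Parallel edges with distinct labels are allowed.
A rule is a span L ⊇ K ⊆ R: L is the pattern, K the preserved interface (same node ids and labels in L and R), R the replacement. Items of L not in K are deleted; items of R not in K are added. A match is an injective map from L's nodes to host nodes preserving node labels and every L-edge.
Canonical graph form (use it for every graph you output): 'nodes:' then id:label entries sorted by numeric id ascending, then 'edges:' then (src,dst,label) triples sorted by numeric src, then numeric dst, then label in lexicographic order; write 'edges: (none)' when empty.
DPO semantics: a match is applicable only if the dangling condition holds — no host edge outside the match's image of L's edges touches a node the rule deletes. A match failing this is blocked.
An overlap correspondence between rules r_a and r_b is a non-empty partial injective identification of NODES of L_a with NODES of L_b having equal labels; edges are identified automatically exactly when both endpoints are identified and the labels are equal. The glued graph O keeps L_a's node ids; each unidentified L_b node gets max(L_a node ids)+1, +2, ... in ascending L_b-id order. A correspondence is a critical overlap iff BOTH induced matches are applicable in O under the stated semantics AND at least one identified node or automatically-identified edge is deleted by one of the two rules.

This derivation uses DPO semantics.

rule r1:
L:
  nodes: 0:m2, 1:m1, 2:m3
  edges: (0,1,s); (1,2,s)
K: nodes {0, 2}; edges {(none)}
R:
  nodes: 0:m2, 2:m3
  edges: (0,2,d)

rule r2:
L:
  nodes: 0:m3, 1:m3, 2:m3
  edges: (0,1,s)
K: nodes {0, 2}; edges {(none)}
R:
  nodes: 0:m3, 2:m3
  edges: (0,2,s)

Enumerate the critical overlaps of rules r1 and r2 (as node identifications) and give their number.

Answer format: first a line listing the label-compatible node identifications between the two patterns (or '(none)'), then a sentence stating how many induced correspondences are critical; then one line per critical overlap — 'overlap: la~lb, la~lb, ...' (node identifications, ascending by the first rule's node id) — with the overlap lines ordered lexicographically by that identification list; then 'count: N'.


label-compatible node identifications between L(r1) and L(r2): 2~0, 2~1, 2~2
0 of the induced correspondences are critical overlaps of r1 and r2.
count: 0


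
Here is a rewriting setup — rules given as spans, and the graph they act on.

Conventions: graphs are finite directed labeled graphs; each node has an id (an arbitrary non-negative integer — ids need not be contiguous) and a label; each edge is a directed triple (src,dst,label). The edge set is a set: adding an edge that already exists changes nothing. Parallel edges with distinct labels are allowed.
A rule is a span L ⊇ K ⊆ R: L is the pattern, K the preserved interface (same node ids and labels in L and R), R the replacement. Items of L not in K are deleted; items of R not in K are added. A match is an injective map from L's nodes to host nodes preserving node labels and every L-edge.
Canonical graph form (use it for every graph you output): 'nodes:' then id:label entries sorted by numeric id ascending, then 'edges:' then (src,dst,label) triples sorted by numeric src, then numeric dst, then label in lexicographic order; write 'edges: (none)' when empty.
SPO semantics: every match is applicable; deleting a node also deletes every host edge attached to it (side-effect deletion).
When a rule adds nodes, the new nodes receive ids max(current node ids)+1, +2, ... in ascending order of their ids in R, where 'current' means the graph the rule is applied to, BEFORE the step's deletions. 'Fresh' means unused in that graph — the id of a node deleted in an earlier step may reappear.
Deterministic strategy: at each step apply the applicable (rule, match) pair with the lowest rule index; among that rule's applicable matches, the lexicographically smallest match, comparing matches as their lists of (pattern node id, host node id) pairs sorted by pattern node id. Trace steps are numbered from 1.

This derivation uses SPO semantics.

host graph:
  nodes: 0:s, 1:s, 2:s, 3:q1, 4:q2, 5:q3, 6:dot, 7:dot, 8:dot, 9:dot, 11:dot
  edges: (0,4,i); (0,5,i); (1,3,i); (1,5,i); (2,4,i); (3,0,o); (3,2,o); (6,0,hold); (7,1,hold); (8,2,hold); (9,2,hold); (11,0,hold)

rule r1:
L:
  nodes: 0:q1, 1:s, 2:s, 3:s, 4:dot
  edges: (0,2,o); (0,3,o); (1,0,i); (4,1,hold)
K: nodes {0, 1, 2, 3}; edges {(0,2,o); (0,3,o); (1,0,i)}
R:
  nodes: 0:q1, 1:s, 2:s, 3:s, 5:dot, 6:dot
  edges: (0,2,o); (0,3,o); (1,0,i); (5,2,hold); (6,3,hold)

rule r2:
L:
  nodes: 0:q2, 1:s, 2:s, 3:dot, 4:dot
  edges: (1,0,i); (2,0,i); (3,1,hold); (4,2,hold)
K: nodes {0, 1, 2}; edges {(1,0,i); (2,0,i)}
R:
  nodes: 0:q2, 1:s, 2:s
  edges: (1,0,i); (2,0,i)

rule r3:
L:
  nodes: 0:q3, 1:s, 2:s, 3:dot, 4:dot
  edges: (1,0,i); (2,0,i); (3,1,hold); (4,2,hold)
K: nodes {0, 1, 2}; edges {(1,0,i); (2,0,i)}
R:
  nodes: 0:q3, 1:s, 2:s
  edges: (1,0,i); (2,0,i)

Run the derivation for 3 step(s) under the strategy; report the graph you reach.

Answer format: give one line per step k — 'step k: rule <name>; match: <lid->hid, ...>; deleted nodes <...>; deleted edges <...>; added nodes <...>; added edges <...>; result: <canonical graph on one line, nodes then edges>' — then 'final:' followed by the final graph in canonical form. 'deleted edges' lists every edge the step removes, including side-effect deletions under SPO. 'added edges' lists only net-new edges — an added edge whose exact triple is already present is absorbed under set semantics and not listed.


step 1: rule r1; match: 0->3, 1->1, 2->0, 3->2, 4->7; deleted nodes 7; deleted edges (7,1,hold); added nodes 12, 13; added edges (12,0,hold); (13,2,hold); result: nodes: 0:s, 1:s, 2:s, 3:q1, 4:q2, 5:q3, 6:dot, 8:dot, 9:dot, 11:dot, 12:dot, 13:dot edges: (0,4,i); (0,5,i); (1,3,i); (1,5,i); (2,4,i); (3,0,o); (3,2,o); (6,0,hold); (8,2,hold); (9,2,hold); (11,0,hold); (12,0,hold); (13,2,hold)
step 2: rule r2; match: 0->4, 1->0, 2->2, 3->6, 4->8; deleted nodes 6, 8; deleted edges (6,0,hold); (8,2,hold); added nodes (none); added edges (none); result: nodes: 0:s, 1:s, 2:s, 3:q1, 4:q2, 5:q3, 9:dot, 11:dot, 12:dot, 13:dot edges: (0,4,i); (0,5,i); (1,3,i); (1,5,i); (2,4,i); (3,0,o); (3,2,o); (9,2,hold); (11,0,hold); (12,0,hold); (13,2,hold)
step 3: rule r2; match: 0->4, 1->0, 2->2, 3->11, 4->9; deleted nodes 9, 11; deleted edges (9,2,hold); (11,0,hold); added nodes (none); added edges (none); result: nodes: 0:s, 1:s, 2:s, 3:q1, 4:q2, 5:q3, 12:dot, 13:dot edges: (0,4,i); (0,5,i); (1,3,i); (1,5,i); (2,4,i); (3,0,o); (3,2,o); (12,0,hold); (13,2,hold)
final:
nodes: 0:s, 1:s, 2:s, 3:q1, 4:q2, 5:q3, 12:dot, 13:dot
edges: (0,4,i); (0,5,i); (1,3,i); (1,5,i); (2,4,i); (3,0,o); (3,2,o); (12,0,hold); (13,2,hold)


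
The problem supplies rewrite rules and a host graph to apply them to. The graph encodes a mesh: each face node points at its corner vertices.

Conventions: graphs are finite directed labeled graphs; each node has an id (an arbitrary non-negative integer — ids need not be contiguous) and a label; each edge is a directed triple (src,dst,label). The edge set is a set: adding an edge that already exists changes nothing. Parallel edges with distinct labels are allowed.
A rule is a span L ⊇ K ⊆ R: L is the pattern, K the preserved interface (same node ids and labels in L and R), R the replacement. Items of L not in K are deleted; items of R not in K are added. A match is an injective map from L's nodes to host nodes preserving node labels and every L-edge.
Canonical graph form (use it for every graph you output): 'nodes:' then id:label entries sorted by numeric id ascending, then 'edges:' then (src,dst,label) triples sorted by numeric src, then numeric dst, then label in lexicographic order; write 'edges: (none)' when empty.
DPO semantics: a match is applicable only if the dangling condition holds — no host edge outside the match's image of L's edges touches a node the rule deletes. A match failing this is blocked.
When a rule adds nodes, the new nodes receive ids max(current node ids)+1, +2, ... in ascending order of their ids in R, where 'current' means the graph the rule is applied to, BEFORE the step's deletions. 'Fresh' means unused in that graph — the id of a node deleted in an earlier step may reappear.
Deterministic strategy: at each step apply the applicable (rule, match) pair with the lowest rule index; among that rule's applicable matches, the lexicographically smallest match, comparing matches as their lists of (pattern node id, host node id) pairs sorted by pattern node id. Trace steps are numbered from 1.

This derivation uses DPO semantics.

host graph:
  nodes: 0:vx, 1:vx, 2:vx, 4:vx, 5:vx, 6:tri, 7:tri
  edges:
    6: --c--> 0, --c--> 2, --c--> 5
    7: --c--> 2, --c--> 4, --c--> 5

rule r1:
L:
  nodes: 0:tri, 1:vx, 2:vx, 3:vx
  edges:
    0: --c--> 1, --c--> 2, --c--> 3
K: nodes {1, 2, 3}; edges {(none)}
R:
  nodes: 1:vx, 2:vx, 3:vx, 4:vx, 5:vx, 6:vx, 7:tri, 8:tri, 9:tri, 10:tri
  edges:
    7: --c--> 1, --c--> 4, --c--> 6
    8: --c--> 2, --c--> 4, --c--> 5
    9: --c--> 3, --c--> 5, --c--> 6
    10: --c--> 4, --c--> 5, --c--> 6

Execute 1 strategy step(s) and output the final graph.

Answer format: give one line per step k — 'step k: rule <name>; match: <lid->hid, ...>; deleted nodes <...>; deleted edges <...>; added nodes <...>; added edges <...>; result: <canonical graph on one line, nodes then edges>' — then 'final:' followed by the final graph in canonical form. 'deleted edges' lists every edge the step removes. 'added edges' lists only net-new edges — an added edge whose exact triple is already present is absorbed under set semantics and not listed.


step 1: rule r1; match: 0->6, 1->0, 2->2, 3->5; deleted nodes 6; deleted edges (6,0,c); (6,2,c); (6,5,c); added nodes 8, 9, 10, 11, 12, 13, 14; added edges (11,0,c); (11,8,c); (11,10,c); (12,2,c); (12,8,c); (12,9,c); (13,5,c); (13,9,c); (13,10,c); (14,8,c); (14,9,c); (14,10,c); result: nodes: 0:vx, 1:vx, 2:vx, 4:vx, 5:vx, 7:tri, 8:vx, 9:vx, 10:vx, 11:tri, 12:tri, 13:tri, 14:tri edges: (7,2,c); (7,4,c); (7,5,c); (11,0,c); (11,8,c); (11,10,c); (12,2,c); (12,8,c); (12,9,c); (13,5,c); (13,9,c); (13,10,c); (14,8,c); (14,9,c); (14,10,c)
final:
nodes: 0:vx, 1:vx, 2:vx, 4:vx, 5:vx, 7:tri, 8:vx, 9:vx, 10:vx, 11:tri, 12:tri, 13:tri, 14:tri
edges: (7,2,c); (7,4,c); (7,5,c); (11,0,c); (11,8,c); (11,10,c); (12,2,c); (12,8,c); (12,9,c); (13,5,c); (13,9,c); (13,10,c); (14,8,c); (14,9,c); (14,10,c)


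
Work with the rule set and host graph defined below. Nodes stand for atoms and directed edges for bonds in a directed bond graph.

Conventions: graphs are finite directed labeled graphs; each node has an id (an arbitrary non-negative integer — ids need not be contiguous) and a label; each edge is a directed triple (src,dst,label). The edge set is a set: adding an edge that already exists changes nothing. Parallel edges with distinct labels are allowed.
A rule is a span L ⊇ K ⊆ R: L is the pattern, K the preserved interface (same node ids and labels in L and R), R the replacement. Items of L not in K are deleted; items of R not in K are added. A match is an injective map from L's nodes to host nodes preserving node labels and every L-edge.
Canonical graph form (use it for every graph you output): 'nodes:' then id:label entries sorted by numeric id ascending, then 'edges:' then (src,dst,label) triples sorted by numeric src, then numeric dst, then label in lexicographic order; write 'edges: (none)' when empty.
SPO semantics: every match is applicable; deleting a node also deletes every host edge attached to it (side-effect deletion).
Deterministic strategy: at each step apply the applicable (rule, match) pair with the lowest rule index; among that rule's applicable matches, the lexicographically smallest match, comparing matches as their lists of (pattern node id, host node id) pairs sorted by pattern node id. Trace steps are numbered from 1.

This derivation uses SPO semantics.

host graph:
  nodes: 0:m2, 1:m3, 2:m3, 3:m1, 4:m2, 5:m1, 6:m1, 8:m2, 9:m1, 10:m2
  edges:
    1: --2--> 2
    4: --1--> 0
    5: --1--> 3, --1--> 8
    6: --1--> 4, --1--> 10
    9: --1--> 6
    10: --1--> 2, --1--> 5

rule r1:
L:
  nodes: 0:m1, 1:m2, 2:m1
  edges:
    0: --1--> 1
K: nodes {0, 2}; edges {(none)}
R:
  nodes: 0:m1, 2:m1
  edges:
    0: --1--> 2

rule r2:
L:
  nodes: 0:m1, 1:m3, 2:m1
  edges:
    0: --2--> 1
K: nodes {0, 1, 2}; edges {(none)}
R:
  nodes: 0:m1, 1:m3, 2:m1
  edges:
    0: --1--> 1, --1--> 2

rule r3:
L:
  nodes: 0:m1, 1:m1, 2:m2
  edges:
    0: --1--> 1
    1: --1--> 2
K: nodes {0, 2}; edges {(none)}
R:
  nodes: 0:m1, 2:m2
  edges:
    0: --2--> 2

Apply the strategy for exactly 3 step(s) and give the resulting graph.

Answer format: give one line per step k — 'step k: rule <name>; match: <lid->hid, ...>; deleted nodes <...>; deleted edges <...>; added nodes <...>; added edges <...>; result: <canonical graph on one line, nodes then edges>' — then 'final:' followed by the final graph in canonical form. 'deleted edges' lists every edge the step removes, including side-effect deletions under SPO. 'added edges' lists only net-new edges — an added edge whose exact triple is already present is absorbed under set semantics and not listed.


step 1: rule r1; match: 0->5, 1->8, 2->3; deleted nodes 8; deleted edges (5,8,1); added nodes (none); added edges (none); result: nodes: 0:m2, 1:m3, 2:m3, 3:m1, 4:m2, 5:m1, 6:m1, 9:m1, 10:m2 edges: (1,2,2); (4,0,1); (5,3,1); (6,4,1); (6,10,1); (9,6,1); (10,2,1); (10,5,1)
step 2: rule r1; match: 0->6, 1->4, 2->3; deleted nodes 4; deleted edges (4,0,1); (6,4,1); added nodes (none); added edges (6,3,1); result: nodes: 0:m2, 1:m3, 2:m3, 3:m1, 5:m1, 6:m1, 9:m1, 10:m2 edges: (1,2,2); (5,3,1); (6,3,1); (6,10,1); (9,6,1); (10,2,1); (10,5,1)
step 3: rule r1; match: 0->6, 1->10, 2->3; deleted nodes 10; deleted edges (6,10,1); (10,2,1); (10,5,1); added nodes (none); added edges (none); result: nodes: 0:m2, 1:m3, 2:m3, 3:m1, 5:m1, 6:m1, 9:m1 edges: (1,2,2); (5,3,1); (6,3,1); (9,6,1)
final:
nodes: 0:m2, 1:m3, 2:m3, 3:m1, 5:m1, 6:m1, 9:m1
edges: (1,2,2); (5,3,1); (6,3,1); (9,6,1)


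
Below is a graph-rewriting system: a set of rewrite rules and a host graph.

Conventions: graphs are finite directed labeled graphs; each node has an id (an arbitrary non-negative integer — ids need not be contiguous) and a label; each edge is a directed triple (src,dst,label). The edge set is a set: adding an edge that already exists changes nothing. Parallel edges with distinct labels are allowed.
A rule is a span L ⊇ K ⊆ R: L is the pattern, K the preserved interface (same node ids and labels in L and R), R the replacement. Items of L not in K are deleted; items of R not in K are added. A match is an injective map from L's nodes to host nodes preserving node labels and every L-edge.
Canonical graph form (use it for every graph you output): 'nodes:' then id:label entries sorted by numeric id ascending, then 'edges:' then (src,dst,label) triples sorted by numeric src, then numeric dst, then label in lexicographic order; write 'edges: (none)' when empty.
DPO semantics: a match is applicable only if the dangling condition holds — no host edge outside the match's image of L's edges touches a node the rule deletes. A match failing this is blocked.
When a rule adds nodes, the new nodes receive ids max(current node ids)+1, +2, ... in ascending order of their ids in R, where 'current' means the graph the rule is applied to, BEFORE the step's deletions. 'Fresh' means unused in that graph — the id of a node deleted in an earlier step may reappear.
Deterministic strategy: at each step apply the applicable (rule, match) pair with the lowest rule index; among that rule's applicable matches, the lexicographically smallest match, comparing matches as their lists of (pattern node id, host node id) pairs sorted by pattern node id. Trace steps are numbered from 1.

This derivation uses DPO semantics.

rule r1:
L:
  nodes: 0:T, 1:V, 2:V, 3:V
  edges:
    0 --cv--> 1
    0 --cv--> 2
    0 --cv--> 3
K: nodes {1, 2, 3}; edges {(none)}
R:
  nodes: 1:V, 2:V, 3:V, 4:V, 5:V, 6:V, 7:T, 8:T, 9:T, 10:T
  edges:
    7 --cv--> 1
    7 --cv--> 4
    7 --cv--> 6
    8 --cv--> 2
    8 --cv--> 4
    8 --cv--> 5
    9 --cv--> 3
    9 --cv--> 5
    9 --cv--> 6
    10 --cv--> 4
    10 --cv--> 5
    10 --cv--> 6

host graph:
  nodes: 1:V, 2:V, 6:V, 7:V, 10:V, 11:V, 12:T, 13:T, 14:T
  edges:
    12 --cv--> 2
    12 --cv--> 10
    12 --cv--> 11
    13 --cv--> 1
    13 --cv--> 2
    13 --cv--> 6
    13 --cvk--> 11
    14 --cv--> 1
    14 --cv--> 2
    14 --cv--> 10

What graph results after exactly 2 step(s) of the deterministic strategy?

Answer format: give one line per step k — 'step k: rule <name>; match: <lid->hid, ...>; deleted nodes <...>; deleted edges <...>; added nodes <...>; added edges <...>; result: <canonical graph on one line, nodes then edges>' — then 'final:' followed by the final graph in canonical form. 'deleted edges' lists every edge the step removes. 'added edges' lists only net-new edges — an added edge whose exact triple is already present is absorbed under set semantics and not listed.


step 1: rule r1; match: 0->12, 1->2, 2->10, 3->11; deleted nodes 12; deleted edges (12,2,cv); (12,10,cv); (12,11,cv); added nodes 15, 16, 17, 18, 19, 20, 21; added edges (18,2,cv); (18,15,cv); (18,17,cv); (19,10,cv); (19,15,cv); (19,16,cv); (20,11,cv); (20,16,cv); (20,17,cv); (21,15,cv); (21,16,cv); (21,17,cv); result: nodes: 1:V, 2:V, 6:V, 7:V, 10:V, 11:V, 13:T, 14:T, 15:V, 16:V, 17:V, 18:T, 19:T, 20:T, 21:T edges: (13,1,cv); (13,2,cv); (13,6,cv); (13,11,cvk); (14,1,cv); (14,2,cv); (14,10,cv); (18,2,cv); (18,15,cv); (18,17,cv); (19,10,cv); (19,15,cv); (19,16,cv); (20,11,cv); (20,16,cv); (20,17,cv); (21,15,cv); (21,16,cv); (21,17,cv)
step 2: rule r1; match: 0->14, 1->1, 2->2, 3->10; deleted nodes 14; deleted edges (14,1,cv); (14,2,cv); (14,10,cv); added nodes 22, 23, 24, 25, 26, 27, 28; added edges (25,1,cv); (25,22,cv); (25,24,cv); (26,2,cv); (26,22,cv); (26,23,cv); (27,10,cv); (27,23,cv); (27,24,cv); (28,22,cv); (28,23,cv); (28,24,cv); result: nodes: 1:V, 2:V, 6:V, 7:V, 10:V, 11:V, 13:T, 15:V, 16:V, 17:V, 18:T, 19:T, 20:T, 21:T, 22:V, 23:V, 24:V, 25:T, 26:T, 27:T, 28:T edges: (13,1,cv); (13,2,cv); (13,6,cv); (13,11,cvk); (18,2,cv); (18,15,cv); (18,17,cv); (19,10,cv); (19,15,cv); (19,16,cv); (20,11,cv); (20,16,cv); (20,17,cv); (21,15,cv); (21,16,cv); (21,17,cv); (25,1,cv); (25,22,cv); (25,24,cv); (26,2,cv); (26,22,cv); (26,23,cv); (27,10,cv); (27,23,cv); (27,24,cv); (28,22,cv); (28,23,cv); (28,24,cv)
final:
nodes: 1:V, 2:V, 6:V, 7:V, 10:V, 11:V, 13:T, 15:V, 16:V, 17:V, 18:T, 19:T, 20:T, 21:T, 22:V, 23:V, 24:V, 25:T, 26:T, 27:T, 28:T
edges: (13,1,cv); (13,2,cv); (13,6,cv); (13,11,cvk); (18,2,cv); (18,15,cv); (18,17,cv); (19,10,cv); (19,15,cv); (19,16,cv); (20,11,cv); (20,16,cv); (20,17,cv); (21,15,cv); (21,16,cv); (21,17,cv); (25,1,cv); (25,22,cv); (25,24,cv); (26,2,cv); (26,22,cv); (26,23,cv); (27,10,cv); (27,23,cv); (27,24,cv); (28,22,cv); (28,23,cv); (28,24,cv)


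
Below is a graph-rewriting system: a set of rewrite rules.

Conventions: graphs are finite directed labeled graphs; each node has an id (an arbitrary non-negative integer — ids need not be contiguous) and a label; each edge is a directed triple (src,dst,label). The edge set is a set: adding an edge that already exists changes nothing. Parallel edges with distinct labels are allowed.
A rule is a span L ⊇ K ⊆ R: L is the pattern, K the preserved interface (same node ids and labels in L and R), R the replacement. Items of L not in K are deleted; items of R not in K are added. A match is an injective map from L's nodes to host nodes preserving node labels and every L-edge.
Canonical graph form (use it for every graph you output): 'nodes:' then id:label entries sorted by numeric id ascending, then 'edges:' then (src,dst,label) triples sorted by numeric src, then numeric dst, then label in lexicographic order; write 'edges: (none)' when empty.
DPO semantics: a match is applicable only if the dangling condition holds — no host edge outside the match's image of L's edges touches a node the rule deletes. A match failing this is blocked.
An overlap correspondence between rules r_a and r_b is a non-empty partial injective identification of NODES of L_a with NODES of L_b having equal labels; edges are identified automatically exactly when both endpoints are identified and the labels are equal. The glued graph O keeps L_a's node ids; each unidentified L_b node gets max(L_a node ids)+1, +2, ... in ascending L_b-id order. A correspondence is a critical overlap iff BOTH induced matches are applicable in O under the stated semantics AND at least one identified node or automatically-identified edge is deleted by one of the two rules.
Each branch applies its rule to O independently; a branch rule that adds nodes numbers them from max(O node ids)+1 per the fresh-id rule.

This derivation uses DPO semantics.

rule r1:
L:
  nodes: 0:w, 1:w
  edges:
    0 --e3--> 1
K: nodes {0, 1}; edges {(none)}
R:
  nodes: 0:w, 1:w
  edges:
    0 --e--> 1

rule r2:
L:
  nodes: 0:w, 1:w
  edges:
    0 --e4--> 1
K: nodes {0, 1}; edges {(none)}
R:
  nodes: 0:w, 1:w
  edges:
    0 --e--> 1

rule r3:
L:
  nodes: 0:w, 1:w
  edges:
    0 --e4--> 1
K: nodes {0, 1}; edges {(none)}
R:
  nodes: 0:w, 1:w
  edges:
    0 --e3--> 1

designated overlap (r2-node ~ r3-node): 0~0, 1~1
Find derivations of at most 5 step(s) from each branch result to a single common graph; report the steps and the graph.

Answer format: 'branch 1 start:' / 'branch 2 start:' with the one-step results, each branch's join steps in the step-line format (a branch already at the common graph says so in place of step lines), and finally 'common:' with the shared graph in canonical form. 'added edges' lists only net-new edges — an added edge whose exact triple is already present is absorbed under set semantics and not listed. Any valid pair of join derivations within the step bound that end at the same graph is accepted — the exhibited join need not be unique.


branch 1 start:
nodes: 0:w, 1:w
edges: (0,1,e)
branch 2 start:
nodes: 0:w, 1:w
edges: (0,1,e3)
branch 1: already at the common graph (0 steps)
branch 2 step 1: rule r1; match: 0->0, 1->1; deleted nodes (none); deleted edges (0,1,e3); added nodes (none); added edges (0,1,e); result: nodes: 0:w, 1:w edges: (0,1,e)
common:
nodes: 0:w, 1:w
edges: (0,1,e)


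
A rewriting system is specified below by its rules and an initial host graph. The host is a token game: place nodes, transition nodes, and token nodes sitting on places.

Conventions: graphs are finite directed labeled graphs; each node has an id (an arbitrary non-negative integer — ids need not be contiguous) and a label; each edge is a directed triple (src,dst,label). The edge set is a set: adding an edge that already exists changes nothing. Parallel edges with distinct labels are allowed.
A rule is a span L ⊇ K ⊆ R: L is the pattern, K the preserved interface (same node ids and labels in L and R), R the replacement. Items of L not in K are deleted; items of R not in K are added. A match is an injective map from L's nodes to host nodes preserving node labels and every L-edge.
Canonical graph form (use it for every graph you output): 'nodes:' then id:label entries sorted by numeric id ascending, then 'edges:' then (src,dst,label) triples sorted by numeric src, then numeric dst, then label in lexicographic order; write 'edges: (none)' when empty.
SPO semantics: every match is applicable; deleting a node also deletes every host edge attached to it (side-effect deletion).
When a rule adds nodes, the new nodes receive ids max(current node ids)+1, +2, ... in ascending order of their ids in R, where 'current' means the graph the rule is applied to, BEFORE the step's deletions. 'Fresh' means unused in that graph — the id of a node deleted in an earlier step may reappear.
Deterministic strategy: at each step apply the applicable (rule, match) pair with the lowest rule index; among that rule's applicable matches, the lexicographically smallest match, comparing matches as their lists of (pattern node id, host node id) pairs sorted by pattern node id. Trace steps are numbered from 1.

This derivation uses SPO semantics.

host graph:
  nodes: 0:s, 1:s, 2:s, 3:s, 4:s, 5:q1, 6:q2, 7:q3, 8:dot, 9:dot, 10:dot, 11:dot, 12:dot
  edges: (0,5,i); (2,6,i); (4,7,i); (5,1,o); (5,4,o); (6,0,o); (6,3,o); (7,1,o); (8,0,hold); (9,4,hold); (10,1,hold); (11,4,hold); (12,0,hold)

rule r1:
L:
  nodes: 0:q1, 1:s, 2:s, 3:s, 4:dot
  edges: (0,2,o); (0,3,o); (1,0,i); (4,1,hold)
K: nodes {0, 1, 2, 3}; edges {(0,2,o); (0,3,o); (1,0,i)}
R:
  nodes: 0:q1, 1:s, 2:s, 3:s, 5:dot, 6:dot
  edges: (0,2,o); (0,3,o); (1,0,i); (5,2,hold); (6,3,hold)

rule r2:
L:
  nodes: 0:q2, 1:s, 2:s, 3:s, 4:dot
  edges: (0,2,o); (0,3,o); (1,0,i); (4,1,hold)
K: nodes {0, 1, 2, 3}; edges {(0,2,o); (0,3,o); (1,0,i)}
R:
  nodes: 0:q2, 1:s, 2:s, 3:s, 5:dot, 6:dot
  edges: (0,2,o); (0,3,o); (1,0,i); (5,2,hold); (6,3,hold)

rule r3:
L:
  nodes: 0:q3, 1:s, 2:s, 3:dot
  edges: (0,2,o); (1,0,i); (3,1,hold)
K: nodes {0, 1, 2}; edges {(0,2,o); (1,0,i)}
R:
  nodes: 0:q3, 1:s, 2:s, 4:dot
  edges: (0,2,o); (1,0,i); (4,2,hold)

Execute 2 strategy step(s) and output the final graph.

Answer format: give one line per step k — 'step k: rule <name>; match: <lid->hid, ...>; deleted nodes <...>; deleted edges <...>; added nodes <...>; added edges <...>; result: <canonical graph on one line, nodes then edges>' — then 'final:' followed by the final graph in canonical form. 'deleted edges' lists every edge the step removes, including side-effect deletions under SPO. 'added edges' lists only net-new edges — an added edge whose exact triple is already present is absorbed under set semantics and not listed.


step 1: rule r1; match: 0->5, 1->0, 2->1, 3->4, 4->8; deleted nodes 8; deleted edges (8,0,hold); added nodes 13, 14; added edges (13,1,hold); (14,4,hold); result: nodes: 0:s, 1:s, 2:s, 3:s, 4:s, 5:q1, 6:q2, 7:q3, 9:dot, 10:dot, 11:dot, 12:dot, 13:dot, 14:dot edges: (0,5,i); (2,6,i); (4,7,i); (5,1,o); (5,4,o); (6,0,o); (6,3,o); (7,1,o); (9,4,hold); (10,1,hold); (11,4,hold); (12,0,hold); (13,1,hold); (14,4,hold)
step 2: rule r1; match: 0->5, 1->0, 2->1, 3->4, 4->12; deleted nodes 12; deleted edges (12,0,hold); added nodes 15, 16; added edges (15,1,hold); (16,4,hold); result: nodes: 0:s, 1:s, 2:s, 3:s, 4:s, 5:q1, 6:q2, 7:q3, 9:dot, 10:dot, 11:dot, 13:dot, 14:dot, 15:dot, 16:dot edges: (0,5,i); (2,6,i); (4,7,i); (5,1,o); (5,4,o); (6,0,o); (6,3,o); (7,1,o); (9,4,hold); (10,1,hold); (11,4,hold); (13,1,hold); (14,4,hold); (15,1,hold); (16,4,hold)
final:
nodes: 0:s, 1:s, 2:s, 3:s, 4:s, 5:q1, 6:q2, 7:q3, 9:dot, 10:dot, 11:dot, 13:dot, 14:dot, 15:dot, 16:dot
edges: (0,5,i); (2,6,i); (4,7,i); (5,1,o); (5,4,o); (6,0,o); (6,3,o); (7,1,o); (9,4,hold); (10,1,hold); (11,4,hold); (13,1,hold); (14,4,hold); (15,1,hold); (16,4,hold)


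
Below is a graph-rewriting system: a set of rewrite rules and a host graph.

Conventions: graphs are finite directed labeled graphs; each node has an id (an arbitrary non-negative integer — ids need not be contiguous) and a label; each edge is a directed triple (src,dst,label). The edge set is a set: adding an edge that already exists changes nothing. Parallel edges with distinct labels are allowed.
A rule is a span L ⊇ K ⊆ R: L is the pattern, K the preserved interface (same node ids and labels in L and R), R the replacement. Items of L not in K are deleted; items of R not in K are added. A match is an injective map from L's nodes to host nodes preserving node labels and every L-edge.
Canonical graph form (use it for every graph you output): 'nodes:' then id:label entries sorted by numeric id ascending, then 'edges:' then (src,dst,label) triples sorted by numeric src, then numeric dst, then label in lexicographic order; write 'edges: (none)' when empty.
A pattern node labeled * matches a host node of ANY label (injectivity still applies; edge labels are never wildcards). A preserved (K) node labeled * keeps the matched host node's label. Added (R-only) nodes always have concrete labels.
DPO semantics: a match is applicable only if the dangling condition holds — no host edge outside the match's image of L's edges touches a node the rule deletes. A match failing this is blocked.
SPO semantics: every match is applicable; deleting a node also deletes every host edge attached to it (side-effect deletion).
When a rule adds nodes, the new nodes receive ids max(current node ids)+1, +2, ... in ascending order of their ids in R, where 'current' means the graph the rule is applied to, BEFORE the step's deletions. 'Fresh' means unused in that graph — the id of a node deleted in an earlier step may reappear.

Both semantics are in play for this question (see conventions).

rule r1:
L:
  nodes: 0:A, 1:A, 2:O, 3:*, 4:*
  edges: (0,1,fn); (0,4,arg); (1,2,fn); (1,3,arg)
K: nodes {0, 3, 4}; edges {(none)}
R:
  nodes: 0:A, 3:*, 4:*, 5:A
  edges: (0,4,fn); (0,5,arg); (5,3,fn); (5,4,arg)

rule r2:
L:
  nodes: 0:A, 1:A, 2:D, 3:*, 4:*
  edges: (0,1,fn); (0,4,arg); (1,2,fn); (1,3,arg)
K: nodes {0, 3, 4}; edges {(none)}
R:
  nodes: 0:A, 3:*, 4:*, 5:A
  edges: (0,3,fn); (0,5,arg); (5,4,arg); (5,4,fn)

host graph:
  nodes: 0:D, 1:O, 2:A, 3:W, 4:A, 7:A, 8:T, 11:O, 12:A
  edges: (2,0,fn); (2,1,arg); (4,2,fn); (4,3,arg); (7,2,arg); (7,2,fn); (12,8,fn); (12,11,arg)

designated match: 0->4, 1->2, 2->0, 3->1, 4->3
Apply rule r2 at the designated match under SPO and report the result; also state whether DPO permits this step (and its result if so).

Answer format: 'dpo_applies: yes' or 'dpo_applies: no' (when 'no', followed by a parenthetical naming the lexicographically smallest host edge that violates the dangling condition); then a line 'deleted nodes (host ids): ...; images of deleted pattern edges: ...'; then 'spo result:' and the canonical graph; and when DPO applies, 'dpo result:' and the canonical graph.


dpo_applies: no
(the rule deletes node 2, which keeps host edge (7,2,arg) outside the match image — the dangling condition fails, DPO blocks; SPO proceeds and side-deletes such edges)
deleted nodes (host ids): 0, 2; images of deleted pattern edges: (2,0,fn); (2,1,arg); (4,2,fn); (4,3,arg)
spo result:
nodes: 1:O, 3:W, 4:A, 7:A, 8:T, 11:O, 12:A, 13:A
edges: (4,1,fn); (4,13,arg); (12,8,fn); (12,11,arg); (13,3,arg); (13,3,fn)


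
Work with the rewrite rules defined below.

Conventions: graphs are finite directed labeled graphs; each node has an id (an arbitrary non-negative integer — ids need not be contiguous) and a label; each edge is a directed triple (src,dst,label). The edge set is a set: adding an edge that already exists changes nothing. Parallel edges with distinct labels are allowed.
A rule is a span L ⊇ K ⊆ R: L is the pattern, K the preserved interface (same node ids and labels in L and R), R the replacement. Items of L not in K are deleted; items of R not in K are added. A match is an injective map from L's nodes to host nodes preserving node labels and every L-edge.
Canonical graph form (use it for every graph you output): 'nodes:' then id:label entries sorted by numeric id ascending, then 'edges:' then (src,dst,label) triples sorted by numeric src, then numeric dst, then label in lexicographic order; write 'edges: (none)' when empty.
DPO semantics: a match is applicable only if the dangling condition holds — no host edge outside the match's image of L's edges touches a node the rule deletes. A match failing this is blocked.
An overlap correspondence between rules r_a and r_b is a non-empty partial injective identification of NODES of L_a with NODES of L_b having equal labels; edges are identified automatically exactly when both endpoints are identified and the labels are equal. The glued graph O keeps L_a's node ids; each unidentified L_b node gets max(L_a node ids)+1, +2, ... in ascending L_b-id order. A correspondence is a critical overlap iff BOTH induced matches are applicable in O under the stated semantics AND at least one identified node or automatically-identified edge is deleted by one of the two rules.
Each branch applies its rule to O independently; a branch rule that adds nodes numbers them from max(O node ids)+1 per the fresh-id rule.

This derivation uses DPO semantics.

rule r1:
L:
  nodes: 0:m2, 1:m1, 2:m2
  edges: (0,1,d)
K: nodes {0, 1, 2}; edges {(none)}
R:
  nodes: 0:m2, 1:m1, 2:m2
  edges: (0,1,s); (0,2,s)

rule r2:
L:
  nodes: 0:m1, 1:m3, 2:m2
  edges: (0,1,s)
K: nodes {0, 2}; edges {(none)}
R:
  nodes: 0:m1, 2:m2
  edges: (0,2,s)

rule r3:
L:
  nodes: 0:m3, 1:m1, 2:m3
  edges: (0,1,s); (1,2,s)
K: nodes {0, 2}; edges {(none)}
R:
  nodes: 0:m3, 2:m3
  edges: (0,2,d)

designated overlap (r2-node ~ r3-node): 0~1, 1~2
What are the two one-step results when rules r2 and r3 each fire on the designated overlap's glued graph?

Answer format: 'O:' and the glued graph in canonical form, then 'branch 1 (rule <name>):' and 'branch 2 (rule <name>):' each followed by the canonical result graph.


O:
nodes: 0:m1, 1:m3, 2:m2, 3:m3
edges: (0,1,s); (3,0,s)
branch 1 (rule r2):
nodes: 0:m1, 2:m2, 3:m3
edges: (0,2,s); (3,0,s)
branch 2 (rule r3):
nodes: 1:m3, 2:m2, 3:m3
edges: (3,1,d)


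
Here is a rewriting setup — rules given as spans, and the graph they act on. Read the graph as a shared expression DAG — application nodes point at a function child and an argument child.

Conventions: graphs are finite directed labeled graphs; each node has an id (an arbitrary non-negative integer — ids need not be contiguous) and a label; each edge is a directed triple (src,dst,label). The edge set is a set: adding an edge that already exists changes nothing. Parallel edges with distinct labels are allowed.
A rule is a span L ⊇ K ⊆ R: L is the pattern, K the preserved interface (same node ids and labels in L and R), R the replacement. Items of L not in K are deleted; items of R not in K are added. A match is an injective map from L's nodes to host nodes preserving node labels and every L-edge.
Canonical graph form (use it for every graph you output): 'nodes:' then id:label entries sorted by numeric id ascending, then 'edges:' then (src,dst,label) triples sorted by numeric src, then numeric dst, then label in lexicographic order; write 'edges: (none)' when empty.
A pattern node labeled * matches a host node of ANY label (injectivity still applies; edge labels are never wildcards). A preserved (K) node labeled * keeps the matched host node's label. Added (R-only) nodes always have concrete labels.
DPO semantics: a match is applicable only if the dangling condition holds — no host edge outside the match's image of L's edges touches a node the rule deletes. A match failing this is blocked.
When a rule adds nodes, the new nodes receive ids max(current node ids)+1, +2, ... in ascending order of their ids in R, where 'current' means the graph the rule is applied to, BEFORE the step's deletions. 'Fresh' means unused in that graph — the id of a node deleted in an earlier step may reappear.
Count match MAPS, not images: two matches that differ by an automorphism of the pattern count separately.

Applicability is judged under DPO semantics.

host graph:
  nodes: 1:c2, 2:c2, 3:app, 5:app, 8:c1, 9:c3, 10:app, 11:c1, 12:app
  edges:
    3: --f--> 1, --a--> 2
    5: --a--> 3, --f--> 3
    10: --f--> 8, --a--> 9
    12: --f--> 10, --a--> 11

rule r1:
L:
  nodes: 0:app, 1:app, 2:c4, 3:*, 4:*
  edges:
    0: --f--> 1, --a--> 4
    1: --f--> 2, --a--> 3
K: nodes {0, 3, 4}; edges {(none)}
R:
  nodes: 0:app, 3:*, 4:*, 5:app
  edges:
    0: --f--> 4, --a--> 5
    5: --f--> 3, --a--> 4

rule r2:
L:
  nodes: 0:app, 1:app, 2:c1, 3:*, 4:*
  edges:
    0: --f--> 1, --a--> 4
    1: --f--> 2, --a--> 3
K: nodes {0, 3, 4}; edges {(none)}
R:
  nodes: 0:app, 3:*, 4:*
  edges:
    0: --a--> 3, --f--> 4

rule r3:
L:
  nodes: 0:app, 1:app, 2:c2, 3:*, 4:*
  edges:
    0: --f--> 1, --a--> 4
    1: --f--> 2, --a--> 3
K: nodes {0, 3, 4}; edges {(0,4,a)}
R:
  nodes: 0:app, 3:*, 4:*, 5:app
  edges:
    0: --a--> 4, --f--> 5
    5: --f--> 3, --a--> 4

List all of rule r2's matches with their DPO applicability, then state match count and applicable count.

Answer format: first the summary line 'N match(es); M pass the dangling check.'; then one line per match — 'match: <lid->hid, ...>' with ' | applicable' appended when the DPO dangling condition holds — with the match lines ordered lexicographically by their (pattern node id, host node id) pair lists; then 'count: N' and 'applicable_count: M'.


1 match(es); 1 pass the dangling check.
match: 0->12, 1->10, 2->8, 3->9, 4->11 | applicable
count: 1
applicable_count: 1
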